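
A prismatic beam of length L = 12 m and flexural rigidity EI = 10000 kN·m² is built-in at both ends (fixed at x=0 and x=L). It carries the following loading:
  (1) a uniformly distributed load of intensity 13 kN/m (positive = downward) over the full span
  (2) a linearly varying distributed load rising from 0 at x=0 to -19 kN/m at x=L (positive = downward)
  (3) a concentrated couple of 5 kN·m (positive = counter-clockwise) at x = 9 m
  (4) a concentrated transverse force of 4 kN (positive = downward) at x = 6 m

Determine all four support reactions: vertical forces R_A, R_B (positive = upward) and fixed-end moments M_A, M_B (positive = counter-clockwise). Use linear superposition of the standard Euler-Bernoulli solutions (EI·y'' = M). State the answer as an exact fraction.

R_A = 7403/160 kN, M_A = 5789/80 kN·m, R_B = -43/160 kN, M_B = -2091/80 kN·m

Load 1 — uniform load w=13 kN/m over full span:
  R_A = wL/2 = 13·12/2 = 78 kN
  M_A = wL²/12 = 13·12²/12 = 156 kN·m
  R_B = wL/2 = 13·12/2 = 78 kN
  M_B = -wL²/12 = -13·12²/12 = -156 kN·m
Load 2 — triangular load w₀=-19 kN/m (0→w₀ over full span):
  R_A = 3w₀L/20 = 3·(-19)·12/20 = -171/5 kN
  M_A = w₀L²/30 = (-19)·12²/30 = -456/5 kN·m
  R_B = 7w₀L/20 = 7·(-19)·12/20 = -399/5 kN
  M_B = -w₀L²/20 = -(-19)·12²/20 = 684/5 kN·m
Load 3 — applied couple M₀=5 kN·m at a=9 m (b=L-a=3):
  R_A = 6M₀ab/L³ = 6·5·9·3/12³ = 15/32 kN
  M_A = M₀b(2a-b)/L² = 5·3·(2·9-3)/12² = 25/16 kN·m
  R_B = -6M₀ab/L³ = -6·5·9·3/12³ = -15/32 kN
  M_B = M₀a(2b-a)/L² = 5·9·(2·3-9)/12² = -15/16 kN·m
Load 4 — point force P=4 kN at a=6 m (b=L-a=6):
  R_A = Pb²(3a+b)/L³ = 4·6²·(3·6+6)/12³ = 2 kN
  M_A = Pab²/L² = 4·6·6²/12² = 6 kN·m
  R_B = Pa²(a+3b)/L³ = 4·6²·(6+3·6)/12³ = 2 kN
  M_B = -Pa²b/L² = -4·6²·6/12² = -6 kN·m
Superposition: R_A = 7403/160 kN, M_A = 5789/80 kN·m, R_B = -43/160 kN, M_B = -2091/80 kN·m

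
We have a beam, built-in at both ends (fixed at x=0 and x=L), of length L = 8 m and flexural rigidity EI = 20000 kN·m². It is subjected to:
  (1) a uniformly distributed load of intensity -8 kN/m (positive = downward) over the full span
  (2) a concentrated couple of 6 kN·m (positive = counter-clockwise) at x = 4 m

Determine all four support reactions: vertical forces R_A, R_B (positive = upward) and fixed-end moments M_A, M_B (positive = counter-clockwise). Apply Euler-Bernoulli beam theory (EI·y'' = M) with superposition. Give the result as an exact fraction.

R_A = -247/8 kN, M_A = -247/6 kN·m, R_B = -265/8 kN, M_B = 265/6 kN·m

Load 1 — uniform load w=-8 kN/m over full span:
  R_A = wL/2 = (-8)·8/2 = -32 kN
  M_A = wL²/12 = (-8)·8²/12 = -128/3 kN·m
  R_B = wL/2 = (-8)·8/2 = -32 kN
  M_B = -wL²/12 = -(-8)·8²/12 = 128/3 kN·m
Load 2 — applied couple M₀=6 kN·m at a=4 m (b=L-a=4):
  R_A = 6M₀ab/L³ = 6·6·4·4/8³ = 9/8 kN
  M_A = M₀b(2a-b)/L² = 6·4·(2·4-4)/8² = 3/2 kN·m
  R_B = -6M₀ab/L³ = -6·6·4·4/8³ = -9/8 kN
  M_B = M₀a(2b-a)/L² = 6·4·(2·4-4)/8² = 3/2 kN·m
Superposition: R_A = -247/8 kN, M_A = -247/6 kN·m, R_B = -265/8 kN, M_B = 265/6 kN·m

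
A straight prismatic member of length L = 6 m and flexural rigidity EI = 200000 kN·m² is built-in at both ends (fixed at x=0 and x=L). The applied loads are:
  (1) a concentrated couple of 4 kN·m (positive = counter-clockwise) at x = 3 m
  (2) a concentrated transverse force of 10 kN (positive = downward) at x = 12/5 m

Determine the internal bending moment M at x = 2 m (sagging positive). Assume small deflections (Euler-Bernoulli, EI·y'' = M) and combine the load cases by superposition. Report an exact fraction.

M(2) = 133/25 kN·m

Load 1 — applied couple M₀=4 kN·m at a=3 m (b=L-a=3):
  M_1 = R_Ax - M_A  [x≤a] with R_A=1, M_A=1 = 1·2 - 1 = 1 kN·m
Load 2 — point force P=10 kN at a=12/5 m (b=L-a=18/5):
  M_2 = Pb²(3a+b)x/L³ - Pab²/L²  [x≤a] = 10·(18/5)²·(3·(12/5)+(18/5))·2/6³ - 10·(12/5)·(18/5)²/6² = 108/25 kN·m
Superposition: M = Σ M_i = 133/25 kN·m ≈ 5.320000 kN·m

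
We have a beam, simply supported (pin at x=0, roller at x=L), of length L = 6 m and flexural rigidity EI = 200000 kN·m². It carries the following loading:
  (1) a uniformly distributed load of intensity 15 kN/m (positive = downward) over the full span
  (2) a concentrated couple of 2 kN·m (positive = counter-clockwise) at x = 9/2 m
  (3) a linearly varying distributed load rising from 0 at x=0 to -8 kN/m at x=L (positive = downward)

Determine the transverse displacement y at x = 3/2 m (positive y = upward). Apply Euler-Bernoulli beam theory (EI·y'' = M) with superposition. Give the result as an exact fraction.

Load 1 — uniform load w=15 kN/m over full span:
  y_1 = -wx(L³-2Lx²+x³)/(24EI) = -15·(3/2)·(6³-2·6·(3/2)²+(3/2)³)/(24·200000) = -4617/5120000 m
Load 2 — applied couple M₀=2 kN·m at a=9/2 m (b=L-a=3/2):
  y_2 = (M₀x³/(6L)+C₁x)/EI  [x≤a] with C₁=M₀(3b²-L²)/(6L)=-13/8 = (2·(3/2)³/(6·6)+(-13/8)·(3/2))/200000 = -9/800000 m
Load 3 — triangular load w₀=-8 kN/m (0→w₀ over full span):
  y_3 = -w₀x(7L⁴-10L²x²+3x⁴)/(360LEI) = -(-8)·(3/2)·(7·6⁴-10·6²·(3/2)²+3·(3/2)⁴)/(360·6·200000) = 2943/12800000 m
Superposition: y = Σ y_i = -17487/25600000 m ≈ -0.000683 m

y(3/2) = -17487/25600000 m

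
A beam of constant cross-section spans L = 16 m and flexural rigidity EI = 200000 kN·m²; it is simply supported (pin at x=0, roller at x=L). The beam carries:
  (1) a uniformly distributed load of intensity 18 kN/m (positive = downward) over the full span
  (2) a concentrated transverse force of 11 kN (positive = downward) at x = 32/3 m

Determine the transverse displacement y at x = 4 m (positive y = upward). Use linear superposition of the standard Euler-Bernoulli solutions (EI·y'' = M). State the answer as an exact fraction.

Load 1 — uniform load w=18 kN/m over full span:
  y_1 = -wx(L³-2Lx²+x³)/(24EI) = -18·4·(16³-2·16·4²+4³)/(24·200000) = -171/3125 m
Load 2 — point force P=11 kN at a=32/3 m (b=L-a=16/3):
  y_2 = -Pbx(L²-b²-x²)/(6LEI)  [x≤a] = -11·(16/3)·4·(16²-(16/3)²-4²)/(6·16·200000) = -1309/506250 m
Superposition: y = Σ y_i = -29011/506250 m ≈ -0.057306 m

y(4) = -29011/506250 m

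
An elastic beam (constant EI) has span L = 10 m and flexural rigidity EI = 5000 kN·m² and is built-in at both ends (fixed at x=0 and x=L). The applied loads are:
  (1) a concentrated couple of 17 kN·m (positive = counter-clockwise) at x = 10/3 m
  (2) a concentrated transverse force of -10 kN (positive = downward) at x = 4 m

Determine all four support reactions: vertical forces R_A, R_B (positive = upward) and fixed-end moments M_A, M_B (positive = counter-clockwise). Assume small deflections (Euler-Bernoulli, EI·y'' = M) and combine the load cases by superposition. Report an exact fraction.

Load 1 — applied couple M₀=17 kN·m at a=10/3 m (b=L-a=20/3):
  R_A = 6M₀ab/L³ = 6·17·(10/3)·(20/3)/10³ = 34/15 kN
  M_A = M₀b(2a-b)/L² = 17·(20/3)·(2·(10/3)-(20/3))/10² = 0 kN·m
  R_B = -6M₀ab/L³ = -6·17·(10/3)·(20/3)/10³ = -34/15 kN
  M_B = M₀a(2b-a)/L² = 17·(10/3)·(2·(20/3)-(10/3))/10² = 17/3 kN·m
Load 2 — point force P=-10 kN at a=4 m (b=L-a=6):
  R_A = Pb²(3a+b)/L³ = (-10)·6²·(3·4+6)/10³ = -162/25 kN
  M_A = Pab²/L² = (-10)·4·6²/10² = -72/5 kN·m
  R_B = Pa²(a+3b)/L³ = (-10)·4²·(4+3·6)/10³ = -88/25 kN
  M_B = -Pa²b/L² = -(-10)·4²·6/10² = 48/5 kN·m
Superposition: R_A = -316/75 kN, M_A = -72/5 kN·m, R_B = -434/75 kN, M_B = 229/15 kN·m

R_A = -316/75 kN, M_A = -72/5 kN·m, R_B = -434/75 kN, M_B = 229/15 kN·m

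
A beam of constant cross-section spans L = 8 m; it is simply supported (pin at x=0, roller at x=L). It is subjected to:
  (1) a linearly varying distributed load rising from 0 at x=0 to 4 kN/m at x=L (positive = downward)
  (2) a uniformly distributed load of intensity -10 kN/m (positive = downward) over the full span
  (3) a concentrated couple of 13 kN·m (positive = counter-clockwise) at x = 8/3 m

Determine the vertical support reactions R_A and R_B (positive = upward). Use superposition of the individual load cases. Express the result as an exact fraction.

Load 1 — triangular load w₀=4 kN/m (0→w₀ over full span):
  R_A = w₀L/6 = 4·8/6 = 16/3 kN
  R_B = w₀L/3 = 4·8/3 = 32/3 kN
Load 2 — uniform load w=-10 kN/m over full span:
  R_A = wL/2 = (-10)·8/2 = -40 kN
  R_B = wL/2 = (-10)·8/2 = -40 kN
Load 3 — applied couple M₀=13 kN·m at a=8/3 m (b=L-a=16/3):
  R_A = M₀/L = 13/8 kN
  R_B = -M₀/L = -13/8 kN
Superposition: R_A = -793/24 kN, R_B = -743/24 kN

R_A = -793/24 kN, R_B = -743/24 kN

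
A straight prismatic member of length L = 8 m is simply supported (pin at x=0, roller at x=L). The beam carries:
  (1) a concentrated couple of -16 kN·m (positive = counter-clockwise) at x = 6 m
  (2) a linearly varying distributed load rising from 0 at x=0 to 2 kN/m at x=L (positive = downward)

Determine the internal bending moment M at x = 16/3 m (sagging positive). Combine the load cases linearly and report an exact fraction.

Load 1 — applied couple M₀=-16 kN·m at a=6 m (b=L-a=2):
  M_1 = M₀x/L  [x≤a] = (-16)·(16/3)/8 = -32/3 kN·m
Load 2 — triangular load w₀=2 kN/m (0→w₀ over full span):
  M_2 = w₀Lx/6 - w₀x³/(6L) = 2·8·(16/3)/6 - 2·(16/3)³/(6·8) = 640/81 kN·m
Superposition: M = Σ M_i = -224/81 kN·m ≈ -2.765432 kN·m

M(16/3) = -224/81 kN·m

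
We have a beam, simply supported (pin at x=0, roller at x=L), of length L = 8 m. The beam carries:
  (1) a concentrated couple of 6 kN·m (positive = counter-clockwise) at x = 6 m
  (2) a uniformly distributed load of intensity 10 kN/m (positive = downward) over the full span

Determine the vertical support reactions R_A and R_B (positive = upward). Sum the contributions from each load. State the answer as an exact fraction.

Load 1 — applied couple M₀=6 kN·m at a=6 m (b=L-a=2):
  R_A = M₀/L = 6/8 = 3/4 kN
  R_B = -M₀/L = -6/8 = -3/4 kN
Load 2 — uniform load w=10 kN/m over full span:
  R_A = wL/2 = 10·8/2 = 40 kN
  R_B = wL/2 = 10·8/2 = 40 kN
Superposition: R_A = 163/4 kN, R_B = 157/4 kN

R_A = 163/4 kN, R_B = 157/4 kN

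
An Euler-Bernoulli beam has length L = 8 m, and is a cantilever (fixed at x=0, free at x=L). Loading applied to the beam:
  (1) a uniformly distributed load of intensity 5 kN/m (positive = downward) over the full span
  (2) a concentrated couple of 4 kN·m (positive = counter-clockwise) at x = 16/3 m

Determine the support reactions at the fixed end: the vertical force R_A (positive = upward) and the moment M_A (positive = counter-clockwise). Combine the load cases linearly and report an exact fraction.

R_A = 40 kN, M_A = 156 kN·m

Load 1 — uniform load w=5 kN/m over full span:
  R_A = wL = 5·8 = 40 kN
  M_A = wL²/2 = 5·8²/2 = 160 kN·m
Load 2 — applied couple M₀=4 kN·m at a=16/3 m (b=L-a=8/3):
  R_A = 0 kN
  M_A = -M₀ = -4 kN·m
Superposition: R_A = 40 kN, M_A = 156 kN·m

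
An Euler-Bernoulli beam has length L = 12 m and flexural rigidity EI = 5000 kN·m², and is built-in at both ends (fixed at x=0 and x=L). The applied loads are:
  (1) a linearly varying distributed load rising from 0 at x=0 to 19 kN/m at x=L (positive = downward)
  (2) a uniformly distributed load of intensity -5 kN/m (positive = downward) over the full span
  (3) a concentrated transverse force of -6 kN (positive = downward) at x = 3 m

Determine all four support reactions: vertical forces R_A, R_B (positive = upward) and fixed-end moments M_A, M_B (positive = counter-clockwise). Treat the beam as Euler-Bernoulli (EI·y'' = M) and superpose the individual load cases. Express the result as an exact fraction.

R_A = -69/80 kN, M_A = 843/40 kN·m, R_B = 3909/80 kN, M_B = -2937/40 kN·m

Load 1 — triangular load w₀=19 kN/m (0→w₀ over full span):
  R_A = 3w₀L/20 = 3·19·12/20 = 171/5 kN
  M_A = w₀L²/30 = 19·12²/30 = 456/5 kN·m
  R_B = 7w₀L/20 = 7·19·12/20 = 399/5 kN
  M_B = -w₀L²/20 = -19·12²/20 = -684/5 kN·m
Load 2 — uniform load w=-5 kN/m over full span:
  R_A = wL/2 = (-5)·12/2 = -30 kN
  M_A = wL²/12 = (-5)·12²/12 = -60 kN·m
  R_B = wL/2 = (-5)·12/2 = -30 kN
  M_B = -wL²/12 = -(-5)·12²/12 = 60 kN·m
Load 3 — point force P=-6 kN at a=3 m (b=L-a=9):
  R_A = Pb²(3a+b)/L³ = (-6)·9²·(3·3+9)/12³ = -81/16 kN
  M_A = Pab²/L² = (-6)·3·9²/12² = -81/8 kN·m
  R_B = Pa²(a+3b)/L³ = (-6)·3²·(3+3·9)/12³ = -15/16 kN
  M_B = -Pa²b/L² = -(-6)·3²·9/12² = 27/8 kN·m
Superposition: R_A = -69/80 kN, M_A = 843/40 kN·m, R_B = 3909/80 kN, M_B = -2937/40 kN·m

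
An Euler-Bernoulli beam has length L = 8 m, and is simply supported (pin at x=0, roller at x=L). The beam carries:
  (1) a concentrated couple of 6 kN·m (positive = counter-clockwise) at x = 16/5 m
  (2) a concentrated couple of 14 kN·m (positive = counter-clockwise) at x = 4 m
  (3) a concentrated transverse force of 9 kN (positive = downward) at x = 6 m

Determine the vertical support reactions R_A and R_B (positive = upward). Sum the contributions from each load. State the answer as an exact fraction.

R_A = 19/4 kN, R_B = 17/4 kN

Load 1 — applied couple M₀=6 kN·m at a=16/5 m (b=L-a=24/5):
  R_A = M₀/L = 6/8 = 3/4 kN
  R_B = -M₀/L = -6/8 = -3/4 kN
Load 2 — applied couple M₀=14 kN·m at a=4 m (b=L-a=4):
  R_A = M₀/L = 14/8 = 7/4 kN
  R_B = -M₀/L = -14/8 = -7/4 kN
Load 3 — point force P=9 kN at a=6 m (b=L-a=2):
  R_A = Pb/L = 9·2/8 = 9/4 kN
  R_B = Pa/L = 9·6/8 = 27/4 kN
Superposition: R_A = 19/4 kN, R_B = 17/4 kN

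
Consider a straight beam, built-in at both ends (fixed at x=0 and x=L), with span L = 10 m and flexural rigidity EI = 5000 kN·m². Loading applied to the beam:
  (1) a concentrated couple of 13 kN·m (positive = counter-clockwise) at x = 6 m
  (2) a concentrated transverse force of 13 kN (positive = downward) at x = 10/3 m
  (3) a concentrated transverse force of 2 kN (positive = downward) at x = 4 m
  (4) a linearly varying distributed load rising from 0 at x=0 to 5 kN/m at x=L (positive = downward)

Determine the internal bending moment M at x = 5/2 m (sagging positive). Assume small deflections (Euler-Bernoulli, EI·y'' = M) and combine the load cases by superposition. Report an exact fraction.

M(5/2) = 139883/21600 kN·m

Load 1 — applied couple M₀=13 kN·m at a=6 m (b=L-a=4):
  M_1 = R_Ax - M_A  [x≤a] with R_A=234/125, M_A=104/25 = (234/125)·(5/2) - (104/25) = 13/25 kN·m
Load 2 — point force P=13 kN at a=10/3 m (b=L-a=20/3):
  M_2 = Pb²(3a+b)x/L³ - Pab²/L²  [x≤a] = 13·(20/3)²·(3·(10/3)+(20/3))·(5/2)/10³ - 13·(10/3)·(20/3)²/10² = 130/27 kN·m
Load 3 — point force P=2 kN at a=4 m (b=L-a=6):
  M_3 = Pb²(3a+b)x/L³ - Pab²/L²  [x≤a] = 2·6²·(3·4+6)·(5/2)/10³ - 2·4·6²/10² = 9/25 kN·m
Load 4 — triangular load w₀=5 kN/m (0→w₀ over full span):
  M_4 = 3w₀Lx/20 - w₀L²/30 - w₀x³/(6L) = 3·5·10·(5/2)/20 - 5·10²/30 - 5·(5/2)³/(6·10) = 25/32 kN·m
Superposition: M = Σ M_i = 139883/21600 kN·m ≈ 6.476065 kN·m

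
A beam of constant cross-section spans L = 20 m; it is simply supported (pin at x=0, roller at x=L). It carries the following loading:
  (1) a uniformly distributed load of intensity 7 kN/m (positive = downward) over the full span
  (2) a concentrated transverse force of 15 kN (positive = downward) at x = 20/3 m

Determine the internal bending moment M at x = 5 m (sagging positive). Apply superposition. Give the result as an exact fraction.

M(5) = 625/2 kN·m

Load 1 — uniform load w=7 kN/m over full span:
  M_1 = wx(L-x)/2 = 7·5·(20-5)/2 = 525/2 kN·m
Load 2 — point force P=15 kN at a=20/3 m (b=L-a=40/3):
  M_2 = Pbx/L  [x≤a] = 15·(40/3)·5/20 = 50 kN·m
Superposition: M = Σ M_i = 625/2 kN·m ≈ 312.500000 kN·m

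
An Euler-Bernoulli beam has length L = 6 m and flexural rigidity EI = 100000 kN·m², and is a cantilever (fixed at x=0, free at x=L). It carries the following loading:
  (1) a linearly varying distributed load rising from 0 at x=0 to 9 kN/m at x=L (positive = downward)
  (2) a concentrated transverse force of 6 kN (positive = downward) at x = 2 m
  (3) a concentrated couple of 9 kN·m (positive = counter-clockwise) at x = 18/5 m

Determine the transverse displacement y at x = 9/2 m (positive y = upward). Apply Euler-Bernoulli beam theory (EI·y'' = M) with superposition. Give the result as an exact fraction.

y(9/2) = -8512301/1280000000 m

Load 1 — triangular load w₀=9 kN/m (0→w₀ over full span):
  y_1 = (w₀Lx³/12-w₀L²x²/6-w₀x⁵/(120L))/EI = (9·6·(9/2)³/12-9·6²·(9/2)²/6-9·(9/2)⁵/(120·6))/100000 = -1808649/256000000 m
Load 2 — point force P=6 kN at a=2 m (b=L-a=4):
  y_2 = -Pa²(3x-a)/(6EI)  [x>a] = -6·2²·(3·(9/2)-2)/(6·100000) = -23/50000 m
Load 3 — applied couple M₀=9 kN·m at a=18/5 m (b=L-a=12/5):
  y_3 = M₀a(2x-a)/(2EI)  [x>a] = 9·(18/5)·(2·(9/2)-(18/5))/(2·100000) = 2187/2500000 m
Superposition: y = Σ y_i = -8512301/1280000000 m ≈ -0.006650 m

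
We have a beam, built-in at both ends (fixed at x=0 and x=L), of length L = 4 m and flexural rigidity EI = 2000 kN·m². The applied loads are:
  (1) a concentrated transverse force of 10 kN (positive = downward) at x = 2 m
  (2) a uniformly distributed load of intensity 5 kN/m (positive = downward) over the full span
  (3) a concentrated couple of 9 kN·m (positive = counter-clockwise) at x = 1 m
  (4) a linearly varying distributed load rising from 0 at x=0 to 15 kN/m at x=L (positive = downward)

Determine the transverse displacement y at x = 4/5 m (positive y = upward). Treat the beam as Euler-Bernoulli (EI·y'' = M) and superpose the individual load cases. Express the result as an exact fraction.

y(4/5) = -67217/37500000 m

Load 1 — point force P=10 kN at a=2 m (b=L-a=2):
  y_1 = -Pb²x²(3aL-(3a+b)x)/(6L³EI)  [x≤a] = -10·2²·(4/5)²·(3·2·4-(3·2+2)·(4/5))/(6·4³·2000) = -11/18750 m
Load 2 — uniform load w=5 kN/m over full span:
  y_2 = -wx²(L-x)²/(24EI) = -5·(4/5)²·(4-(4/5))²/(24·2000) = -32/46875 m
Load 3 — applied couple M₀=9 kN·m at a=1 m (b=L-a=3):
  y_3 = (R_Ax³/6 - M_Ax²/2)/EI  [x≤a] with R_A=81/32, M_A=-27/16 = ((81/32)·(4/5)³/6 - (-27/16)·(4/5)²/2)/2000 = 189/500000 m
Load 4 — triangular load w₀=15 kN/m (0→w₀ over full span):
  y_4 = -w₀x²(L-x)²(x+2L)/(120LEI) = -15·(4/5)²·(4-(4/5))²·((4/5)+2·4)/(120·4·2000) = -352/390625 m
Superposition: y = Σ y_i = -67217/37500000 m ≈ -0.001792 m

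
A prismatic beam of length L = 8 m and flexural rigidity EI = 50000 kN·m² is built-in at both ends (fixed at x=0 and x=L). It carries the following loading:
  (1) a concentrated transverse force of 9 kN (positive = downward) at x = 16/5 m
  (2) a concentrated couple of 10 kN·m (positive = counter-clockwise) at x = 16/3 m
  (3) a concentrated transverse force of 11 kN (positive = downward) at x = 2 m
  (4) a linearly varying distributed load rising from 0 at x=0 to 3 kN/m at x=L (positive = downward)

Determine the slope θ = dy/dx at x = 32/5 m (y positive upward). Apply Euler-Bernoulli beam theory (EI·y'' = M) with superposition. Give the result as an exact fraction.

θ(32/5) = 94177/234375000 rad

Load 1 — point force P=9 kN at a=16/5 m (b=L-a=24/5):
  θ_1 = Pa²(L-x)(2bL-(3b+a)(L-x))/(2L³EI)  [x>a] = 9·(16/5)²·(8-(32/5))·(2·(24/5)·8-(3·(24/5)+(16/5))·(8-(32/5)))/(2·8³·50000) = 1368/9765625 rad
Load 2 — applied couple M₀=10 kN·m at a=16/3 m (b=L-a=8/3):
  θ_2 = (R_Ax²/2 - M_Ax - M₀(x-a))/EI  [x>a] with R_A=5/3, M_A=10/3 = ((5/3)·(32/5)²/2 - (10/3)·(32/5) - 10·((32/5)-(16/3)))/50000 = 2/46875 rad
Load 3 — point force P=11 kN at a=2 m (b=L-a=6):
  θ_3 = Pa²(L-x)(2bL-(3b+a)(L-x))/(2L³EI)  [x>a] = 11·2²·(8-(32/5))·(2·6·8-(3·6+2)·(8-(32/5)))/(2·8³·50000) = 11/125000 rad
Load 4 — triangular load w₀=3 kN/m (0→w₀ over full span):
  θ_4 = -w₀(2x(L-x)(L-2x)(x+2L)+x²(L-x)²)/(120LEI) = -3·(2·(32/5)·(8-(32/5))·(8-2·(32/5))·((32/5)+2·8)+(32/5)²·(8-(32/5))²)/(120·8·50000) = 256/1953125 rad
Superposition: θ = Σ θ_i = 94177/234375000 rad ≈ 0.000402 rad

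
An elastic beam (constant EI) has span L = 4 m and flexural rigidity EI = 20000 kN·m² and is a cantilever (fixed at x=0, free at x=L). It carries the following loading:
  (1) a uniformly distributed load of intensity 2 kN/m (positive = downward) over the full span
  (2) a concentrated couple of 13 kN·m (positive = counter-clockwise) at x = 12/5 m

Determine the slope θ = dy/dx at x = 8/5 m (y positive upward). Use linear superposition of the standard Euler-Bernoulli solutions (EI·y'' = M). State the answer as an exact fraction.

Load 1 — uniform load w=2 kN/m over full span:
  θ_1 = -wx(x²-3Lx+3L²)/(6EI) = -2·(8/5)·((8/5)²-3·4·(8/5)+3·4²)/(6·20000) = -196/234375 rad
Load 2 — applied couple M₀=13 kN·m at a=12/5 m (b=L-a=8/5):
  θ_2 = M₀x/EI  [x≤a] = 13·(8/5)/20000 = 13/12500 rad
Superposition: θ = Σ θ_i = 191/937500 rad ≈ 0.000204 rad

θ(8/5) = 191/937500 rad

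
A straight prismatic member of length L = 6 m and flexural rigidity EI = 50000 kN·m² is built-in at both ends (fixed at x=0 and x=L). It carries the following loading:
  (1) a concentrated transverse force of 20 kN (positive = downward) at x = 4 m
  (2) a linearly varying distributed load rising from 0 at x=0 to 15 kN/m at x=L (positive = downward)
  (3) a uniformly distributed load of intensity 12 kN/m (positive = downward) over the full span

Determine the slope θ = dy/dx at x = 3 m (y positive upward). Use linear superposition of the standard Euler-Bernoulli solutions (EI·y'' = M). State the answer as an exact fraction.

θ(3) = -241/2400000 rad

Load 1 — point force P=20 kN at a=4 m (b=L-a=2):
  θ_1 = -Pb²x(2aL-(3a+b)x)/(2L³EI)  [x≤a] = -20·2²·3·(2·4·6-(3·4+2)·3)/(2·6³·50000) = -1/15000 rad
Load 2 — triangular load w₀=15 kN/m (0→w₀ over full span):
  θ_2 = -w₀(2x(L-x)(L-2x)(x+2L)+x²(L-x)²)/(120LEI) = -15·(2·3·(6-3)·(6-2·3)·(3+2·6)+3²·(6-3)²)/(120·6·50000) = -27/800000 rad
Load 3 — uniform load w=12 kN/m over full span:
  θ_3 = -wx(L-x)(L-2x)/(12EI) = -12·3·(6-3)·(6-2·3)/(12·50000) = 0 rad
Superposition: θ = Σ θ_i = -241/2400000 rad ≈ -0.000100 rad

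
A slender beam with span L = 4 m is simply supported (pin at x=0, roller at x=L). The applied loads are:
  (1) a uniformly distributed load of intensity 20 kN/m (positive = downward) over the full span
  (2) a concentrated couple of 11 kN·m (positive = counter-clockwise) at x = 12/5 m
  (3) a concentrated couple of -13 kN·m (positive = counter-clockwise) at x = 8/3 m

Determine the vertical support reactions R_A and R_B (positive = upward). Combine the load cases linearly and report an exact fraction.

Load 1 — uniform load w=20 kN/m over full span:
  R_A = wL/2 = 20·4/2 = 40 kN
  R_B = wL/2 = 20·4/2 = 40 kN
Load 2 — applied couple M₀=11 kN·m at a=12/5 m (b=L-a=8/5):
  R_A = M₀/L = 11/4 kN
  R_B = -M₀/L = -11/4 kN
Load 3 — applied couple M₀=-13 kN·m at a=8/3 m (b=L-a=4/3):
  R_A = M₀/L = (-13)/4 = -13/4 kN
  R_B = -M₀/L = -(-13)/4 = 13/4 kN
Superposition: R_A = 79/2 kN, R_B = 81/2 kN

R_A = 79/2 kN, R_B = 81/2 kN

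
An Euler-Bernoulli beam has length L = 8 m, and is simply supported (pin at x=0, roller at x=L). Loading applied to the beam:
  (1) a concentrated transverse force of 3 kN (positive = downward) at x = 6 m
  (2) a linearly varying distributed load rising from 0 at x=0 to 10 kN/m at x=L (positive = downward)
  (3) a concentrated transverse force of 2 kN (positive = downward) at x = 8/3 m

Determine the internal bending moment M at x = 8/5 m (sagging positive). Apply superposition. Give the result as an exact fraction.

M(8/5) = 1786/75 kN·m

Load 1 — point force P=3 kN at a=6 m (b=L-a=2):
  M_1 = Pbx/L  [x≤a] = 3·2·(8/5)/8 = 6/5 kN·m
Load 2 — triangular load w₀=10 kN/m (0→w₀ over full span):
  M_2 = w₀Lx/6 - w₀x³/(6L) = 10·8·(8/5)/6 - 10·(8/5)³/(6·8) = 512/25 kN·m
Load 3 — point force P=2 kN at a=8/3 m (b=L-a=16/3):
  M_3 = Pbx/L  [x≤a] = 2·(16/3)·(8/5)/8 = 32/15 kN·m
Superposition: M = Σ M_i = 1786/75 kN·m ≈ 23.813333 kN·m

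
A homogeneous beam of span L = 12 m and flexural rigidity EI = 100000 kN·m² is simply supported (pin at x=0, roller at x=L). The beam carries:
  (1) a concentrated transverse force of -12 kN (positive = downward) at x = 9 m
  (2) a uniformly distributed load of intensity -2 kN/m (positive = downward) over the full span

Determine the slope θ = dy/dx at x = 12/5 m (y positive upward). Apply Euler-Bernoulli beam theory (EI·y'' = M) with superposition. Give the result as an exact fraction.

Load 1 — point force P=-12 kN at a=9 m (b=L-a=3):
  θ_1 = -Pb(L²-b²-3x²)/(6LEI)  [x≤a] = -(-12)·3·(12²-3²-3·(12/5)²)/(6·12·100000) = 2943/5000000 rad
Load 2 — uniform load w=-2 kN/m over full span:
  θ_2 = -w(L³-6Lx²+4x³)/(24EI) = -(-2)·(12³-6·12·(12/5)²+4·(12/5)³)/(24·100000) = 891/781250 rad
Superposition: θ = Σ θ_i = 43227/25000000 rad ≈ 0.001729 rad

θ(12/5) = 43227/25000000 rad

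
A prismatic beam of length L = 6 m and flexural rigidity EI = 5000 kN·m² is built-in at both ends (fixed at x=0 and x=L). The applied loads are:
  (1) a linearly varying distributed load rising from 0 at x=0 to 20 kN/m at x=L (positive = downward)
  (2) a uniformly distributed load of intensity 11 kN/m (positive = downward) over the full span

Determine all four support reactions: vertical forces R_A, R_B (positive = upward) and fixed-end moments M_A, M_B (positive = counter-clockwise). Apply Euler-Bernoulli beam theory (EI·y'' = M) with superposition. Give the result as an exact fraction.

Load 1 — triangular load w₀=20 kN/m (0→w₀ over full span):
  R_A = 3w₀L/20 = 3·20·6/20 = 18 kN
  M_A = w₀L²/30 = 20·6²/30 = 24 kN·m
  R_B = 7w₀L/20 = 7·20·6/20 = 42 kN
  M_B = -w₀L²/20 = -20·6²/20 = -36 kN·m
Load 2 — uniform load w=11 kN/m over full span:
  R_A = wL/2 = 11·6/2 = 33 kN
  M_A = wL²/12 = 11·6²/12 = 33 kN·m
  R_B = wL/2 = 11·6/2 = 33 kN
  M_B = -wL²/12 = -11·6²/12 = -33 kN·m
Superposition: R_A = 51 kN, M_A = 57 kN·m, R_B = 75 kN, M_B = -69 kN·m

R_A = 51 kN, M_A = 57 kN·m, R_B = 75 kN, M_B = -69 kN·m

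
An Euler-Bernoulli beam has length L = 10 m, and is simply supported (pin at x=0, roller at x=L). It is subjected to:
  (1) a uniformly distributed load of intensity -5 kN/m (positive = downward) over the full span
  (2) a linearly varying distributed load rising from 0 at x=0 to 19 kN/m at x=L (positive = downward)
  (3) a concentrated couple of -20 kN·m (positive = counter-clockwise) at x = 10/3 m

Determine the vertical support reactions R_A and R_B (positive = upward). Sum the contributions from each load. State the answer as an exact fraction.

R_A = 14/3 kN, R_B = 121/3 kN

Load 1 — uniform load w=-5 kN/m over full span:
  R_A = wL/2 = (-5)·10/2 = -25 kN
  R_B = wL/2 = (-5)·10/2 = -25 kN
Load 2 — triangular load w₀=19 kN/m (0→w₀ over full span):
  R_A = w₀L/6 = 19·10/6 = 95/3 kN
  R_B = w₀L/3 = 19·10/3 = 190/3 kN
Load 3 — applied couple M₀=-20 kN·m at a=10/3 m (b=L-a=20/3):
  R_A = M₀/L = (-20)/10 = -2 kN
  R_B = -M₀/L = -(-20)/10 = 2 kN
Superposition: R_A = 14/3 kN, R_B = 121/3 kN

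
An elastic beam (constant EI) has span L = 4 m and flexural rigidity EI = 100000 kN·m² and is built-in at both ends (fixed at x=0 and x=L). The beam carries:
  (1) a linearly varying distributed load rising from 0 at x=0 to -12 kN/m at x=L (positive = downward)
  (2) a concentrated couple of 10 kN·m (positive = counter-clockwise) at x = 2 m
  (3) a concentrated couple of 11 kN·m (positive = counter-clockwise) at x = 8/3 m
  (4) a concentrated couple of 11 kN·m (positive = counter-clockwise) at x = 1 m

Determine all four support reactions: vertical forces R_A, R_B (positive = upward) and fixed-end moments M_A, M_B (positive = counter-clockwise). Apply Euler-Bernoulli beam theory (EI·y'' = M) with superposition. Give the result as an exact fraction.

R_A = 1589/480 kN, M_A = -551/240 kN·m, R_B = -13109/480 kN, M_B = 1243/80 kN·m

Load 1 — triangular load w₀=-12 kN/m (0→w₀ over full span):
  R_A = 3w₀L/20 = 3·(-12)·4/20 = -36/5 kN
  M_A = w₀L²/30 = (-12)·4²/30 = -32/5 kN·m
  R_B = 7w₀L/20 = 7·(-12)·4/20 = -84/5 kN
  M_B = -w₀L²/20 = -(-12)·4²/20 = 48/5 kN·m
Load 2 — applied couple M₀=10 kN·m at a=2 m (b=L-a=2):
  R_A = 6M₀ab/L³ = 6·10·2·2/4³ = 15/4 kN
  M_A = M₀b(2a-b)/L² = 10·2·(2·2-2)/4² = 5/2 kN·m
  R_B = -6M₀ab/L³ = -6·10·2·2/4³ = -15/4 kN
  M_B = M₀a(2b-a)/L² = 10·2·(2·2-2)/4² = 5/2 kN·m
Load 3 — applied couple M₀=11 kN·m at a=8/3 m (b=L-a=4/3):
  R_A = 6M₀ab/L³ = 6·11·(8/3)·(4/3)/4³ = 11/3 kN
  M_A = M₀b(2a-b)/L² = 11·(4/3)·(2·(8/3)-(4/3))/4² = 11/3 kN·m
  R_B = -6M₀ab/L³ = -6·11·(8/3)·(4/3)/4³ = -11/3 kN
  M_B = M₀a(2b-a)/L² = 11·(8/3)·(2·(4/3)-(8/3))/4² = 0 kN·m
Load 4 — applied couple M₀=11 kN·m at a=1 m (b=L-a=3):
  R_A = 6M₀ab/L³ = 6·11·1·3/4³ = 99/32 kN
  M_A = M₀b(2a-b)/L² = 11·3·(2·1-3)/4² = -33/16 kN·m
  R_B = -6M₀ab/L³ = -6·11·1·3/4³ = -99/32 kN
  M_B = M₀a(2b-a)/L² = 11·1·(2·3-1)/4² = 55/16 kN·m
Superposition: R_A = 1589/480 kN, M_A = -551/240 kN·m, R_B = -13109/480 kN, M_B = 1243/80 kN·m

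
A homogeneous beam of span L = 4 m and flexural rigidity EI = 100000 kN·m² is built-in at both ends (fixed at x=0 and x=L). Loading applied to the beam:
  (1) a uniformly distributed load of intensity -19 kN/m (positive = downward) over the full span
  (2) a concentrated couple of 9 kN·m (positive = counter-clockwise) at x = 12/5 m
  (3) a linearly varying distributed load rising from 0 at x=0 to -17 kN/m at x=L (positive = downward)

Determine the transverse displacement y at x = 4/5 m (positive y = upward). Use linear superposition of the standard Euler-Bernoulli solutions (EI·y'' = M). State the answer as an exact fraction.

Load 1 — uniform load w=-19 kN/m over full span:
  y_1 = -wx²(L-x)²/(24EI) = -(-19)·(4/5)²·(4-(4/5))²/(24·100000) = 304/5859375 m
Load 2 — applied couple M₀=9 kN·m at a=12/5 m (b=L-a=8/5):
  y_2 = (R_Ax³/6 - M_Ax²/2)/EI  [x≤a] with R_A=81/25, M_A=72/25 = ((81/25)·(4/5)³/6 - (72/25)·(4/5)²/2)/100000 = -63/9765625 m
Load 3 — triangular load w₀=-17 kN/m (0→w₀ over full span):
  y_3 = -w₀x²(L-x)²(x+2L)/(120LEI) = -(-17)·(4/5)²·(4-(4/5))²·((4/5)+2·4)/(120·4·100000) = 2992/146484375 m
Superposition: y = Σ y_i = 9647/146484375 m ≈ 0.000066 m

y(4/5) = 9647/146484375 m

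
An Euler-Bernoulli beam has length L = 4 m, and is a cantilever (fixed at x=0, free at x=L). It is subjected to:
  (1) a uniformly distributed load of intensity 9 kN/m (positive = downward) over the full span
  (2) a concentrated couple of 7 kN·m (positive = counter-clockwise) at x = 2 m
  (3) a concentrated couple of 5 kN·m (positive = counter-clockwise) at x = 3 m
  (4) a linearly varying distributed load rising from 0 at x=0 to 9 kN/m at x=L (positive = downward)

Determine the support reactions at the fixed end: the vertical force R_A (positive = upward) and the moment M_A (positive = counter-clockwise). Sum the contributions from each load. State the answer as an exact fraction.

R_A = 54 kN, M_A = 108 kN·m

Load 1 — uniform load w=9 kN/m over full span:
  R_A = wL = 9·4 = 36 kN
  M_A = wL²/2 = 9·4²/2 = 72 kN·m
Load 2 — applied couple M₀=7 kN·m at a=2 m (b=L-a=2):
  R_A = 0 kN
  M_A = -M₀ = -7 kN·m
Load 3 — applied couple M₀=5 kN·m at a=3 m (b=L-a=1):
  R_A = 0 kN
  M_A = -M₀ = -5 kN·m
Load 4 — triangular load w₀=9 kN/m (0→w₀ over full span):
  R_A = w₀L/2 = 9·4/2 = 18 kN
  M_A = w₀L²/3 = 9·4²/3 = 48 kN·m
Superposition: R_A = 54 kN, M_A = 108 kN·m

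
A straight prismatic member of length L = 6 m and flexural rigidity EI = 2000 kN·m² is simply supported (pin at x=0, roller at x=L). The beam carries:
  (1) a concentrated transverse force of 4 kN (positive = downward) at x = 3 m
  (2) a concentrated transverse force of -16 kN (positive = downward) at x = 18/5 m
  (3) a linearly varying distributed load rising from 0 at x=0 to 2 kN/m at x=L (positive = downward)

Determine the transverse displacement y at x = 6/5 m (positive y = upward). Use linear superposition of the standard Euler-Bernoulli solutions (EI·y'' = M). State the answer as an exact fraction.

y(6/5) = 133821/15625000 m

Load 1 — point force P=4 kN at a=3 m (b=L-a=3):
  y_1 = -Pbx(L²-b²-x²)/(6LEI)  [x≤a] = -4·3·(6/5)·(6²-3²-(6/5)²)/(6·6·2000) = -639/125000 m
Load 2 — point force P=-16 kN at a=18/5 m (b=L-a=12/5):
  y_2 = -Pbx(L²-b²-x²)/(6LEI)  [x≤a] = -(-16)·(12/5)·(6/5)·(6²-(12/5)²-(6/5)²)/(6·6·2000) = 288/15625 m
Load 3 — triangular load w₀=2 kN/m (0→w₀ over full span):
  y_3 = -w₀x(7L⁴-10L²x²+3x⁴)/(360LEI) = -2·(6/5)·(7·6⁴-10·6²·(6/5)²+3·(6/5)⁴)/(360·6·2000) = -9288/1953125 m
Superposition: y = Σ y_i = 133821/15625000 m ≈ 0.008565 m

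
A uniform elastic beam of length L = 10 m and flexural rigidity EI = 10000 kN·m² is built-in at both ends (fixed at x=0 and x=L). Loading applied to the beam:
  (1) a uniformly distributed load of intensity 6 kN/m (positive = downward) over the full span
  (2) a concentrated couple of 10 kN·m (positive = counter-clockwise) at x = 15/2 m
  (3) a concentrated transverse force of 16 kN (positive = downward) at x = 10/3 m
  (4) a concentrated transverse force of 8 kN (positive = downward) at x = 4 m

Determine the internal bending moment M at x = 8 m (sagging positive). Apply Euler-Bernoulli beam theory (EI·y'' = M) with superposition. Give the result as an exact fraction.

M(8) = -105557/9000 kN·m

Load 1 — uniform load w=6 kN/m over full span:
  M_1 = wLx/2 - wL²/12 - wx²/2 = 6·10·8/2 - 6·10²/12 - 6·8²/2 = -2 kN·m
Load 2 — applied couple M₀=10 kN·m at a=15/2 m (b=L-a=5/2):
  M_2 = R_Ax - M_A - M₀  [x>a] with R_A=9/8, M_A=25/8 = (9/8)·8 - (25/8) - 10 = -33/8 kN·m
Load 3 — point force P=16 kN at a=10/3 m (b=L-a=20/3):
  M_3 = Pa²(a+3b)(L-x)/L³ - Pa²b/L²  [x>a] = 16·(10/3)²·((10/3)+3·(20/3))·(10-8)/10³ - 16·(10/3)²·(20/3)/10² = -32/9 kN·m
Load 4 — point force P=8 kN at a=4 m (b=L-a=6):
  M_4 = Pa²(a+3b)(L-x)/L³ - Pa²b/L²  [x>a] = 8·4²·(4+3·6)·(10-8)/10³ - 8·4²·6/10² = -256/125 kN·m
Superposition: M = Σ M_i = -105557/9000 kN·m ≈ -11.728556 kN·m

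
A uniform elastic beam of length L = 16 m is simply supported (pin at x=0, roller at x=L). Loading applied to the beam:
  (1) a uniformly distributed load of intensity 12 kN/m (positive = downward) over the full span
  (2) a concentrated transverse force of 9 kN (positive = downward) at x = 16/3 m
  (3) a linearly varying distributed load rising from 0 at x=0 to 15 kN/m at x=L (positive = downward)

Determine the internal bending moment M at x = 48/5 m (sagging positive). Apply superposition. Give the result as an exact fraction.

Load 1 — uniform load w=12 kN/m over full span:
  M_1 = wx(L-x)/2 = 12·(48/5)·(16-(48/5))/2 = 9216/25 kN·m
Load 2 — point force P=9 kN at a=16/3 m (b=L-a=32/3):
  M_2 = Pa(L-x)/L  [x>a] = 9·(16/3)·(16-(48/5))/16 = 96/5 kN·m
Load 3 — triangular load w₀=15 kN/m (0→w₀ over full span):
  M_3 = w₀Lx/6 - w₀x³/(6L) = 15·16·(48/5)/6 - 15·(48/5)³/(6·16) = 6144/25 kN·m
Superposition: M = Σ M_i = 3168/5 kN·m ≈ 633.600000 kN·m

M(48/5) = 3168/5 kN·m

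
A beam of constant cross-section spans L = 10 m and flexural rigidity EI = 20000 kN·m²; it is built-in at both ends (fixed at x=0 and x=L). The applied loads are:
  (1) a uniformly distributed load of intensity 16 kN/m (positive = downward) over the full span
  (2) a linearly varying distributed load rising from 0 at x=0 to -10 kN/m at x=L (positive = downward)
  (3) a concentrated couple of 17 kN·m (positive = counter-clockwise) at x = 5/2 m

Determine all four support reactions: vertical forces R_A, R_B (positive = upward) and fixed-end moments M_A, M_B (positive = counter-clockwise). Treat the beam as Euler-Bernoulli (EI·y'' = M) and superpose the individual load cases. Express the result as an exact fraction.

R_A = 5353/80 kN, M_A = 1549/16 kN·m, R_B = 3447/80 kN, M_B = -3745/48 kN·m

Load 1 — uniform load w=16 kN/m over full span:
  R_A = wL/2 = 16·10/2 = 80 kN
  M_A = wL²/12 = 16·10²/12 = 400/3 kN·m
  R_B = wL/2 = 16·10/2 = 80 kN
  M_B = -wL²/12 = -16·10²/12 = -400/3 kN·m
Load 2 — triangular load w₀=-10 kN/m (0→w₀ over full span):
  R_A = 3w₀L/20 = 3·(-10)·10/20 = -15 kN
  M_A = w₀L²/30 = (-10)·10²/30 = -100/3 kN·m
  R_B = 7w₀L/20 = 7·(-10)·10/20 = -35 kN
  M_B = -w₀L²/20 = -(-10)·10²/20 = 50 kN·m
Load 3 — applied couple M₀=17 kN·m at a=5/2 m (b=L-a=15/2):
  R_A = 6M₀ab/L³ = 6·17·(5/2)·(15/2)/10³ = 153/80 kN
  M_A = M₀b(2a-b)/L² = 17·(15/2)·(2·(5/2)-(15/2))/10² = -51/16 kN·m
  R_B = -6M₀ab/L³ = -6·17·(5/2)·(15/2)/10³ = -153/80 kN
  M_B = M₀a(2b-a)/L² = 17·(5/2)·(2·(15/2)-(5/2))/10² = 85/16 kN·m
Superposition: R_A = 5353/80 kN, M_A = 1549/16 kN·m, R_B = 3447/80 kN, M_B = -3745/48 kN·m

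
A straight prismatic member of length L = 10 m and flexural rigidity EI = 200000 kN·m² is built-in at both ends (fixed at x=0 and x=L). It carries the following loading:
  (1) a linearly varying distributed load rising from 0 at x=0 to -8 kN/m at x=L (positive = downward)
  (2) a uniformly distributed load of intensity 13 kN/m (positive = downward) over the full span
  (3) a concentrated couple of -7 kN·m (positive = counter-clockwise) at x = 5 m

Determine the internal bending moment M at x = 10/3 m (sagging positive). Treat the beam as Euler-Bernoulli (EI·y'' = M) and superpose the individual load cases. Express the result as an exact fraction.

M(10/3) = 8413/324 kN·m

Load 1 — triangular load w₀=-8 kN/m (0→w₀ over full span):
  M_1 = 3w₀Lx/20 - w₀L²/30 - w₀x³/(6L) = 3·(-8)·10·(10/3)/20 - (-8)·10²/30 - (-8)·(10/3)³/(6·10) = -680/81 kN·m
Load 2 — uniform load w=13 kN/m over full span:
  M_2 = wLx/2 - wL²/12 - wx²/2 = 13·10·(10/3)/2 - 13·10²/12 - 13·(10/3)²/2 = 325/9 kN·m
Load 3 — applied couple M₀=-7 kN·m at a=5 m (b=L-a=5):
  M_3 = R_Ax - M_A  [x≤a] with R_A=-21/20, M_A=-7/4 = (-21/20)·(10/3) - (-7/4) = -7/4 kN·m
Superposition: M = Σ M_i = 8413/324 kN·m ≈ 25.966049 kN·m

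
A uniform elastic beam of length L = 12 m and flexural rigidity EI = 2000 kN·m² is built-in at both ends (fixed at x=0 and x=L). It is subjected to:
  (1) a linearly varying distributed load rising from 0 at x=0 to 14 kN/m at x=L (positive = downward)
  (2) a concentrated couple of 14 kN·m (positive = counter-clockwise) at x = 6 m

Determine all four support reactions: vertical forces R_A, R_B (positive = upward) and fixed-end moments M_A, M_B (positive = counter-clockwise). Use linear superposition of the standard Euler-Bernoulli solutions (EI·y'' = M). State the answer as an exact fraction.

Load 1 — triangular load w₀=14 kN/m (0→w₀ over full span):
  R_A = 3w₀L/20 = 3·14·12/20 = 126/5 kN
  M_A = w₀L²/30 = 14·12²/30 = 336/5 kN·m
  R_B = 7w₀L/20 = 7·14·12/20 = 294/5 kN
  M_B = -w₀L²/20 = -14·12²/20 = -504/5 kN·m
Load 2 — applied couple M₀=14 kN·m at a=6 m (b=L-a=6):
  R_A = 6M₀ab/L³ = 6·14·6·6/12³ = 7/4 kN
  M_A = M₀b(2a-b)/L² = 14·6·(2·6-6)/12² = 7/2 kN·m
  R_B = -6M₀ab/L³ = -6·14·6·6/12³ = -7/4 kN
  M_B = M₀a(2b-a)/L² = 14·6·(2·6-6)/12² = 7/2 kN·m
Superposition: R_A = 539/20 kN, M_A = 707/10 kN·m, R_B = 1141/20 kN, M_B = -973/10 kN·m

R_A = 539/20 kN, M_A = 707/10 kN·m, R_B = 1141/20 kN, M_B = -973/10 kN·m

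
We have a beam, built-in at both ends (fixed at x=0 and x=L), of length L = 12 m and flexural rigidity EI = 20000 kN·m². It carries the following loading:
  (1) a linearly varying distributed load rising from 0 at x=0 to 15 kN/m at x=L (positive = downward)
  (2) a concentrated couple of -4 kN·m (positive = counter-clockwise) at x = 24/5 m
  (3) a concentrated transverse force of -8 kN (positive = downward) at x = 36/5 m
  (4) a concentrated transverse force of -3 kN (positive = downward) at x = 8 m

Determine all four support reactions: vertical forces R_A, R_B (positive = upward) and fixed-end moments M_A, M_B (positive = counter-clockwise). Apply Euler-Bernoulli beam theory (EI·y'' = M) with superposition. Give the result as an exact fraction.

Load 1 — triangular load w₀=15 kN/m (0→w₀ over full span):
  R_A = 3w₀L/20 = 3·15·12/20 = 27 kN
  M_A = w₀L²/30 = 15·12²/30 = 72 kN·m
  R_B = 7w₀L/20 = 7·15·12/20 = 63 kN
  M_B = -w₀L²/20 = -15·12²/20 = -108 kN·m
Load 2 — applied couple M₀=-4 kN·m at a=24/5 m (b=L-a=36/5):
  R_A = 6M₀ab/L³ = 6·(-4)·(24/5)·(36/5)/12³ = -12/25 kN
  M_A = M₀b(2a-b)/L² = (-4)·(36/5)·(2·(24/5)-(36/5))/12² = -12/25 kN·m
  R_B = -6M₀ab/L³ = -6·(-4)·(24/5)·(36/5)/12³ = 12/25 kN
  M_B = M₀a(2b-a)/L² = (-4)·(24/5)·(2·(36/5)-(24/5))/12² = -32/25 kN·m
Load 3 — point force P=-8 kN at a=36/5 m (b=L-a=24/5):
  R_A = Pb²(3a+b)/L³ = (-8)·(24/5)²·(3·(36/5)+(24/5))/12³ = -352/125 kN
  M_A = Pab²/L² = (-8)·(36/5)·(24/5)²/12² = -1152/125 kN·m
  R_B = Pa²(a+3b)/L³ = (-8)·(36/5)²·((36/5)+3·(24/5))/12³ = -648/125 kN
  M_B = -Pa²b/L² = -(-8)·(36/5)²·(24/5)/12² = 1728/125 kN·m
Load 4 — point force P=-3 kN at a=8 m (b=L-a=4):
  R_A = Pb²(3a+b)/L³ = (-3)·4²·(3·8+4)/12³ = -7/9 kN
  M_A = Pab²/L² = (-3)·8·4²/12² = -8/3 kN·m
  R_B = Pa²(a+3b)/L³ = (-3)·8²·(8+3·4)/12³ = -20/9 kN
  M_B = -Pa²b/L² = -(-3)·8²·4/12² = 16/3 kN·m
Superposition: R_A = 25792/1125 kN, M_A = 22364/375 kN·m, R_B = 63083/1125 kN, M_B = -33796/375 kN·m

R_A = 25792/1125 kN, M_A = 22364/375 kN·m, R_B = 63083/1125 kN, M_B = -33796/375 kN·m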